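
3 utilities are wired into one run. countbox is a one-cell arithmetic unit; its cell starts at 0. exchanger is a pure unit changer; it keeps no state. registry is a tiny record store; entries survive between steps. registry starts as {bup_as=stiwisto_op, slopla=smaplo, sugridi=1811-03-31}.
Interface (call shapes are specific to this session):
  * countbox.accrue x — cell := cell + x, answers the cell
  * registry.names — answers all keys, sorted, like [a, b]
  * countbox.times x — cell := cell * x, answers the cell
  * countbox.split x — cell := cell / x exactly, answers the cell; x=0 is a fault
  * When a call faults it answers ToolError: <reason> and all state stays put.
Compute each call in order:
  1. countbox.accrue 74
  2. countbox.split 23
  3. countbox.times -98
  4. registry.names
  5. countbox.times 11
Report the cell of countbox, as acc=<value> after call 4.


! 1. countbox.accrue(x='74') == 74
! 2. countbox.split(x='23') == 74/23
! 3. countbox.times(x='-98') == -7252/23
! 4. registry.names() == [bup_as, slopla, sugridi]
! 5. countbox.times(x='11') == -79772/23

Answer: acc=-7252/23


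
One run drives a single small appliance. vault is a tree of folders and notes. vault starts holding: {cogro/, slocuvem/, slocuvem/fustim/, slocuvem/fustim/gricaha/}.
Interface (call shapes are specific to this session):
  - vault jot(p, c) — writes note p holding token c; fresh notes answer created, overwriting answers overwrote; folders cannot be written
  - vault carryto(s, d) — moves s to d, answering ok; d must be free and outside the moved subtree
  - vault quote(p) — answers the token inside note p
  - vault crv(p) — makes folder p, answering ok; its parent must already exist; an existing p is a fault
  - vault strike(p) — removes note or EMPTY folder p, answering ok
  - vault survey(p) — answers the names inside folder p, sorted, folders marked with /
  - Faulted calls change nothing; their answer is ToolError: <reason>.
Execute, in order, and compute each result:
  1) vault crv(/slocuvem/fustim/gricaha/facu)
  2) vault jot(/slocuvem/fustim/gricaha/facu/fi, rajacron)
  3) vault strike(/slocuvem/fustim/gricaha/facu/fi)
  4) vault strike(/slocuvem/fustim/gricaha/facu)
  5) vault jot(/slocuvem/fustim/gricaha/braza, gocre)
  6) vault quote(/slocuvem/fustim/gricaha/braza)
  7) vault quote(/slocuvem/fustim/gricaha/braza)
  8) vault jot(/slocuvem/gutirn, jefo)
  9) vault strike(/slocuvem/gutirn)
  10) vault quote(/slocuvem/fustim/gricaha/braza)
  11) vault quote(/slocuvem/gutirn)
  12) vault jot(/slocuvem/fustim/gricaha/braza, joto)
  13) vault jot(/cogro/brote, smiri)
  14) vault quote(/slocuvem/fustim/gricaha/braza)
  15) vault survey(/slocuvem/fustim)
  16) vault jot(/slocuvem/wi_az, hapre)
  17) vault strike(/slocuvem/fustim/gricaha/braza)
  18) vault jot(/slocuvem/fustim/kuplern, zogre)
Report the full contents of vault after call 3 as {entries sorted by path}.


>> vault crv(p='/slocuvem/fustim/gricaha/facu')
<< ok
>> vault jot(p='/slocuvem/fustim/gricaha/facu/fi', c='rajacron')
<< created
>> vault strike(p='/slocuvem/fustim/gricaha/facu/fi')
<< ok
>> vault strike(p='/slocuvem/fustim/gricaha/facu')
<< ok
>> vault jot(p='/slocuvem/fustim/gricaha/braza', c='gocre')
<< created
>> vault quote(p='/slocuvem/fustim/gricaha/braza')
<< gocre
>> vault quote(p='/slocuvem/fustim/gricaha/braza')
<< gocre
>> vault jot(p='/slocuvem/gutirn', c='jefo')
<< created
>> vault strike(p='/slocuvem/gutirn')
<< ok
>> vault quote(p='/slocuvem/fustim/gricaha/braza')
<< gocre
>> vault quote(p='/slocuvem/gutirn')
<< ToolError: not found
>> vault jot(p='/slocuvem/fustim/gricaha/braza', c='joto')
<< overwrote
>> vault jot(p='/cogro/brote', c='smiri')
<< created
>> vault quote(p='/slocuvem/fustim/gricaha/braza')
<< joto
>> vault survey(p='/slocuvem/fustim')
<< [gricaha/]
>> vault jot(p='/slocuvem/wi_az', c='hapre')
<< created
>> vault strike(p='/slocuvem/fustim/gricaha/braza')
<< ok
>> vault jot(p='/slocuvem/fustim/kuplern', c='zogre')
<< created

Answer: {cogro/, slocuvem/, slocuvem/fustim/, slocuvem/fustim/gricaha/, slocuvem/fustim/gricaha/facu/}


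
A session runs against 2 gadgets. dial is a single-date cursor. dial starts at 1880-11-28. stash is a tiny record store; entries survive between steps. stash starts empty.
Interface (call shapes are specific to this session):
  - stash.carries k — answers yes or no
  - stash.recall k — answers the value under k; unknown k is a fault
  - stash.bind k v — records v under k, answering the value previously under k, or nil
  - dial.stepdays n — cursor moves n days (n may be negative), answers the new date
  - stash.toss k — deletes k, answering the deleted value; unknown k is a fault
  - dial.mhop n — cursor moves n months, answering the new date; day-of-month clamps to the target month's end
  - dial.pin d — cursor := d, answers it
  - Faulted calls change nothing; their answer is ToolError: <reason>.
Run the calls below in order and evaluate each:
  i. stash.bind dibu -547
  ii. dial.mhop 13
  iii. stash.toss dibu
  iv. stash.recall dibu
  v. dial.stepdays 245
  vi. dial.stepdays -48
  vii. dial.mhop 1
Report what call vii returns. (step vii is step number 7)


I try stash.bind passing k=dibu, v=-547, and see nil.
I run dial.mhop passing n=13, and see 1881-12-28.
Calling stash.toss passing k=dibu, → -547.
Then stash.recall passing k=dibu, and observe ToolError: no such key dibu.
Now I run dial.stepdays passing n=245, and see 1882-08-30.
Now I run dial.stepdays passing n=-48, and observe 1882-07-13.
Calling dial.mhop passing n=1, and see 1882-08-13.

Answer: 1882-08-13


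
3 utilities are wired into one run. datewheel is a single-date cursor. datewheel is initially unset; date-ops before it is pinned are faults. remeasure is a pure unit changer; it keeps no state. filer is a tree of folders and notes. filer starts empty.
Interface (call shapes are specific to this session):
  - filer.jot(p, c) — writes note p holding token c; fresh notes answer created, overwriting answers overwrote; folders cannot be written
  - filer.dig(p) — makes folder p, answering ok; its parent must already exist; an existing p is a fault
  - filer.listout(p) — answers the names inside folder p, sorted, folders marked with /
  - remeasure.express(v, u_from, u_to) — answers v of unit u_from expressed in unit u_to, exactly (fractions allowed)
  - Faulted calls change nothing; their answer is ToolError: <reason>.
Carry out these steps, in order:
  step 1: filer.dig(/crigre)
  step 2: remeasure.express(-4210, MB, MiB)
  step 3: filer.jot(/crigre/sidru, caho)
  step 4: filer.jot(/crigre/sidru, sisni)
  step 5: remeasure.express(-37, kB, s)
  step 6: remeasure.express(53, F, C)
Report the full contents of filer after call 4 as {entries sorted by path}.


Answer: {crigre/, crigre/sidru=sisni}

Derivation:
[in] filer.dig p='/crigre'
:: ok
[in] remeasure.express v='-4210' u_from='MB' u_to='MiB'
:: -32890625/8192
[in] filer.jot p='/crigre/sidru' c='caho'
:: created
[in] filer.jot p='/crigre/sidru' c='sisni'
:: overwrote
[in] remeasure.express v='-37' u_from='kB' u_to='s'
:: ToolError: incompatible units
[in] remeasure.express v='53' u_from='F' u_to='C'
:: 35/3


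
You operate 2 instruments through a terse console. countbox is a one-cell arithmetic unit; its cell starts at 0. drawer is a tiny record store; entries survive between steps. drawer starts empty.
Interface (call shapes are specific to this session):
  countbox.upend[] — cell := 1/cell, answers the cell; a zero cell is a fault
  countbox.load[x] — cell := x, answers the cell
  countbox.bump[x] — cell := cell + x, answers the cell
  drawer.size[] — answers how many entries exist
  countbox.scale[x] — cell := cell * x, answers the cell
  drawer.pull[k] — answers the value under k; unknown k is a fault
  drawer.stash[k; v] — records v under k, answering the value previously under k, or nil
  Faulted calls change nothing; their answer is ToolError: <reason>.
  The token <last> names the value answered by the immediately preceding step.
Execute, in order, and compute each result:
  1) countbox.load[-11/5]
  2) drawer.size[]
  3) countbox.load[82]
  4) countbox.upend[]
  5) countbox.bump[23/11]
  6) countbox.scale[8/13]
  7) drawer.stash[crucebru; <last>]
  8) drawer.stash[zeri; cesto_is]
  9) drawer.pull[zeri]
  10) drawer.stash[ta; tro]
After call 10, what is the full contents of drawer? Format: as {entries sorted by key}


>>> countbox.load x→-11/5
  -11/5
>>> drawer.size
  0
>>> countbox.load x→82
  82
>>> countbox.upend
  1/82
>>> countbox.bump x→23/11
  1897/902
>>> countbox.scale x→8/13
  7588/5863
>>> drawer.stash k→crucebru v→<last>
  nil
>>> drawer.stash k→zeri v→cesto_is
  nil
>>> drawer.pull k→zeri
  cesto_is
>>> drawer.stash k→ta v→tro
  nil

Answer: {crucebru=7588/5863, ta=tro, zeri=cesto_is}


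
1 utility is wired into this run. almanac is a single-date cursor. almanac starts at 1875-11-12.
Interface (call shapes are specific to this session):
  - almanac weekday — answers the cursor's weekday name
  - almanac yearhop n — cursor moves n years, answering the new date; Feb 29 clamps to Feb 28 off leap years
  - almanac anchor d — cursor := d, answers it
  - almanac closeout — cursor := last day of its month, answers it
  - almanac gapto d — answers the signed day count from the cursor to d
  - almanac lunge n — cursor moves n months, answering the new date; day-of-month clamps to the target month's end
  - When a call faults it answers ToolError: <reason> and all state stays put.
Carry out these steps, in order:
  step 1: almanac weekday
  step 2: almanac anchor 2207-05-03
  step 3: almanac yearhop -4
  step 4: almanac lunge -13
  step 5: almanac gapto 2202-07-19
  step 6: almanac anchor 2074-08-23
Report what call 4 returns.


;; almanac weekday() == Friday
;; almanac anchor(d: 2207-05-03) == 2207-05-03
;; almanac yearhop(n: -4) == 2203-05-03
;; almanac lunge(n: -13) == 2202-04-03
;; almanac gapto(d: 2202-07-19) == 107
;; almanac anchor(d: 2074-08-23) == 2074-08-23

Answer: 2202-04-03


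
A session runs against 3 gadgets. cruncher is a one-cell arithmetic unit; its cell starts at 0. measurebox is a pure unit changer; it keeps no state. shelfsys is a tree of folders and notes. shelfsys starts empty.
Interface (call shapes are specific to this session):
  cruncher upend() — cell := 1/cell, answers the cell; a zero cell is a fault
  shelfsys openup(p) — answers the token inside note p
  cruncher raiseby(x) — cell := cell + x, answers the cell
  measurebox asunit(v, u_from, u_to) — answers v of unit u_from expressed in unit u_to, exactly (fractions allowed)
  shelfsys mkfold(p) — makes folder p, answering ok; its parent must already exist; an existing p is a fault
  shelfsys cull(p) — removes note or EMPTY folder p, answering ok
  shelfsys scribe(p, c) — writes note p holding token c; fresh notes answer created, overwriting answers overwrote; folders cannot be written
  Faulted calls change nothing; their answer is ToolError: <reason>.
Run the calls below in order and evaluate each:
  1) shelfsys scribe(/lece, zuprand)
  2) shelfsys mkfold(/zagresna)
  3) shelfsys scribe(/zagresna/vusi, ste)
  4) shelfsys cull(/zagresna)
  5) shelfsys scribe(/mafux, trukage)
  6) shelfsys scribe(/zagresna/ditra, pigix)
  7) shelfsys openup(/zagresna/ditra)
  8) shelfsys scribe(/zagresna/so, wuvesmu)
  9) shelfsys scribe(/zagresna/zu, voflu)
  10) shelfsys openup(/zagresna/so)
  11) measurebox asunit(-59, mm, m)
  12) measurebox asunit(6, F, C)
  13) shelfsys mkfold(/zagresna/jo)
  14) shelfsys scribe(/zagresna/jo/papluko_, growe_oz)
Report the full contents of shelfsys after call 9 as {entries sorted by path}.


Step: shelfsys scribe[/lece; zuprand]
Result: created
Step: shelfsys mkfold[/zagresna]
Result: ok
Step: shelfsys scribe[/zagresna/vusi; ste]
Result: created
Step: shelfsys cull[/zagresna]
Result: ToolError: not empty
Step: shelfsys scribe[/mafux; trukage]
Result: created
Step: shelfsys scribe[/zagresna/ditra; pigix]
Result: created
Step: shelfsys openup[/zagresna/ditra]
Result: pigix
Step: shelfsys scribe[/zagresna/so; wuvesmu]
Result: created
Step: shelfsys scribe[/zagresna/zu; voflu]
Result: created
Step: shelfsys openup[/zagresna/so]
Result: wuvesmu
Step: measurebox asunit[-59; mm; m]
Result: -59/1000
Step: measurebox asunit[6; F; C]
Result: -130/9
Step: shelfsys mkfold[/zagresna/jo]
Result: ok
Step: shelfsys scribe[/zagresna/jo/papluko_; growe_oz]
Result: created

Answer: {lece=zuprand, mafux=trukage, zagresna/, zagresna/ditra=pigix, zagresna/so=wuvesmu, zagresna/vusi=ste, zagresna/zu=voflu}


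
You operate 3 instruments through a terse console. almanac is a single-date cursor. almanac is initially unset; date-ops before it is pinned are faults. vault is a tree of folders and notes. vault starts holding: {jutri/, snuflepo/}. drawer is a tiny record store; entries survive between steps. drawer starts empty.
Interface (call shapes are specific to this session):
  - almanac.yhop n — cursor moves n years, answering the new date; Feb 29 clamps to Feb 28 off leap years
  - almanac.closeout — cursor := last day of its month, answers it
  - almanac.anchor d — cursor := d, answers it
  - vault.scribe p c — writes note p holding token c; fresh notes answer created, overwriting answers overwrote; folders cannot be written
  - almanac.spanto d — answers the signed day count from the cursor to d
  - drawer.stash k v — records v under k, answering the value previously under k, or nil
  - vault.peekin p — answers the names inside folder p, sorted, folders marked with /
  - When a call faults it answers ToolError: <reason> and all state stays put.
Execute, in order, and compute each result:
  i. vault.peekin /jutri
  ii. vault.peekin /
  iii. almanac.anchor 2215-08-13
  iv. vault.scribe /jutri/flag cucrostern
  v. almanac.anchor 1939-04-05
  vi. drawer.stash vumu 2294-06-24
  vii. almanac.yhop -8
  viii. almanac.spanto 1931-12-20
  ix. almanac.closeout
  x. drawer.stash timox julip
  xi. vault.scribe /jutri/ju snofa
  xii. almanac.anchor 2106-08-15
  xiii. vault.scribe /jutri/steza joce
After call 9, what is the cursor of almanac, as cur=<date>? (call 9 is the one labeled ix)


Answer: cur=1931-04-30

Derivation:
==> peekin(p=/jutri)
<== []
==> peekin(p=/)
<== [jutri/, snuflepo/]
==> anchor(d=2215-08-13)
<== 2215-08-13
==> scribe(p=/jutri/flag, c=cucrostern)
<== created
==> anchor(d=1939-04-05)
<== 1939-04-05
==> stash(k=vumu, v=2294-06-24)
<== nil
==> yhop(n=-8)
<== 1931-04-05
==> spanto(d=1931-12-20)
<== 259
==> closeout()
<== 1931-04-30
==> stash(k=timox, v=julip)
<== nil
==> scribe(p=/jutri/ju, c=snofa)
<== created
==> anchor(d=2106-08-15)
<== 2106-08-15
==> scribe(p=/jutri/steza, c=joce)
<== created


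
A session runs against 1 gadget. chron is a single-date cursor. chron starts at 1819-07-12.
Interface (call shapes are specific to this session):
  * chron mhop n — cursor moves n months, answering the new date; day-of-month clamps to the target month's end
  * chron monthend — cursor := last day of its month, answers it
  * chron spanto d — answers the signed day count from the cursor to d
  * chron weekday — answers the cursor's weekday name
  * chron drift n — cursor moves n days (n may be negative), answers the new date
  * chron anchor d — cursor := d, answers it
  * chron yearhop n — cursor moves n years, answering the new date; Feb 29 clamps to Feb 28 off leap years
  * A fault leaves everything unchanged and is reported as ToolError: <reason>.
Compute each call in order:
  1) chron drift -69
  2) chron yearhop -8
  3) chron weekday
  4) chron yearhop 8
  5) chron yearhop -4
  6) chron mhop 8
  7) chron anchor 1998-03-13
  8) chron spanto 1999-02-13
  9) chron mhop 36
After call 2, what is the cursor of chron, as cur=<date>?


Answer: cur=1811-05-04

Derivation:
Do: chron drift[-69]
See: 1819-05-04
Do: chron yearhop[-8]
See: 1811-05-04
Do: chron weekday[]
See: Saturday
Do: chron yearhop[8]
See: 1819-05-04
Do: chron yearhop[-4]
See: 1815-05-04
Do: chron mhop[8]
See: 1816-01-04
Do: chron anchor[1998-03-13]
See: 1998-03-13
Do: chron spanto[1999-02-13]
See: 337
Do: chron mhop[36]
See: 2001-03-13


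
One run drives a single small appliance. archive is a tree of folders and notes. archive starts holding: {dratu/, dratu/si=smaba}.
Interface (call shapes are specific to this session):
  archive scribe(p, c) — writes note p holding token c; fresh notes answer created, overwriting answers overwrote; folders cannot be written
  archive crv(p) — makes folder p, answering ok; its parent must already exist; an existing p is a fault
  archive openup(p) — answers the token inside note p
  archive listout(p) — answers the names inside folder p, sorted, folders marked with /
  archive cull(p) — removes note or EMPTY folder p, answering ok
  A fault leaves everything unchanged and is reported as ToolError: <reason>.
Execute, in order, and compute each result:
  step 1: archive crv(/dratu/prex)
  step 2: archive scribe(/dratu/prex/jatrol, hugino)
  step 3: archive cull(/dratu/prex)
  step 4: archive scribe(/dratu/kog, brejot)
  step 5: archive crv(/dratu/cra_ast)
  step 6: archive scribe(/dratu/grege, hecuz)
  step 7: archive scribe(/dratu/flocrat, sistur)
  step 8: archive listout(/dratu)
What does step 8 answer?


Answer: [cra_ast/, flocrat, grege, kog, prex/, si]

Derivation:
> archive crv p→/dratu/prex
[out] ok
> archive scribe p→/dratu/prex/jatrol c→hugino
[out] created
> archive cull p→/dratu/prex
[out] ToolError: not empty
> archive scribe p→/dratu/kog c→brejot
[out] created
> archive crv p→/dratu/cra_ast
[out] ok
> archive scribe p→/dratu/grege c→hecuz
[out] created
> archive scribe p→/dratu/flocrat c→sistur
[out] created
> archive listout p→/dratu
[out] [cra_ast/, flocrat, grege, kog, prex/, si]


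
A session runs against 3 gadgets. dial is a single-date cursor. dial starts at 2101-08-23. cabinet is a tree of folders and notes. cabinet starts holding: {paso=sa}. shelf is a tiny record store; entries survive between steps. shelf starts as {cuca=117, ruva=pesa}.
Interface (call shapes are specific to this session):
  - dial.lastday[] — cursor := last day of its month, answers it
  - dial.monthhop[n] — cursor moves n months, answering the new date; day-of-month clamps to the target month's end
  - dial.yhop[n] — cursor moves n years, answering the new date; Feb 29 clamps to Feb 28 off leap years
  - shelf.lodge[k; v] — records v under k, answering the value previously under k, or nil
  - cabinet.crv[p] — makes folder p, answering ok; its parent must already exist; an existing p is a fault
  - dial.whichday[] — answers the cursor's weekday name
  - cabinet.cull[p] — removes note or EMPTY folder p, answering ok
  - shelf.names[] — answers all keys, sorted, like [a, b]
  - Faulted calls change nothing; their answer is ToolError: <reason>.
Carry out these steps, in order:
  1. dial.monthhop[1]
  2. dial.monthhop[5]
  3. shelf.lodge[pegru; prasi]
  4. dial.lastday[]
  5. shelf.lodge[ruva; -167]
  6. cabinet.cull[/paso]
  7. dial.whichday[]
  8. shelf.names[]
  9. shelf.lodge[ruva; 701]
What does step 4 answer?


[in] dial.monthhop n→1
= 2101-09-23
[in] dial.monthhop n→5
= 2102-02-23
[in] shelf.lodge k→pegru v→prasi
= nil
[in] dial.lastday
= 2102-02-28
[in] shelf.lodge k→ruva v→-167
= pesa
[in] cabinet.cull p→/paso
= ok
[in] dial.whichday
= Tuesday
[in] shelf.names
= [cuca, pegru, ruva]
[in] shelf.lodge k→ruva v→701
= -167

Answer: 2102-02-28


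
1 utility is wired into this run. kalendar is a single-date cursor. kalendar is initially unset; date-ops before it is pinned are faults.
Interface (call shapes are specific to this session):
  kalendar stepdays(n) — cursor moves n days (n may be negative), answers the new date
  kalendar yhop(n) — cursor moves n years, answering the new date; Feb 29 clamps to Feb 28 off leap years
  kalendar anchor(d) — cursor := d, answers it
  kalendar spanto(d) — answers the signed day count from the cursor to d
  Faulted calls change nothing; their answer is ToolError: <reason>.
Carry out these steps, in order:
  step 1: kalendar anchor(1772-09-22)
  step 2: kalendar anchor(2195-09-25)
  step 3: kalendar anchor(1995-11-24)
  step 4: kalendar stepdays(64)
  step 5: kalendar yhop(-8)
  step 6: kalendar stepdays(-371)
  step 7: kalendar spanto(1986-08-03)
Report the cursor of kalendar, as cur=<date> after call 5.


Answer: cur=1988-01-27

Derivation:
>>> kalendar anchor d→1772-09-22
:: 1772-09-22
>>> kalendar anchor d→2195-09-25
:: 2195-09-25
>>> kalendar anchor d→1995-11-24
:: 1995-11-24
>>> kalendar stepdays n→64
:: 1996-01-27
>>> kalendar yhop n→-8
:: 1988-01-27
>>> kalendar stepdays n→-371
:: 1987-01-21
>>> kalendar spanto d→1986-08-03
:: -171


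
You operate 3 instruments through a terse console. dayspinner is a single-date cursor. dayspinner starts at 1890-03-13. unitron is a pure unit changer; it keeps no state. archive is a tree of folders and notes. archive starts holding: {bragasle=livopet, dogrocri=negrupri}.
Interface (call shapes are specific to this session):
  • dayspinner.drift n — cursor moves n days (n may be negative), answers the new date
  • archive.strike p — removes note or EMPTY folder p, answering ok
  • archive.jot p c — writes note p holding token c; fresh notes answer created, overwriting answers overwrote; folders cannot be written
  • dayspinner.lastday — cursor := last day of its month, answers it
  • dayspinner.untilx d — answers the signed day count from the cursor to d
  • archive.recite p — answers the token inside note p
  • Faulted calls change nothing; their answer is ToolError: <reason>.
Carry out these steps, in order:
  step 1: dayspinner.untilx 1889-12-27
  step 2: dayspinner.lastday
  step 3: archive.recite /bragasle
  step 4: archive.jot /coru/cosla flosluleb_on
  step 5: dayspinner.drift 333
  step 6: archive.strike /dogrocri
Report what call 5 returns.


Answer: 1891-02-27

Derivation:
Act: dayspinner.untilx[d=1889-12-27]
Obs: -76
Act: dayspinner.lastday[]
Obs: 1890-03-31
Act: archive.recite[p=/bragasle]
Obs: livopet
Act: archive.jot[p=/coru/cosla; c=flosluleb_on]
Obs: ToolError: no parent
Act: dayspinner.drift[n=333]
Obs: 1891-02-27
Act: archive.strike[p=/dogrocri]
Obs: ok


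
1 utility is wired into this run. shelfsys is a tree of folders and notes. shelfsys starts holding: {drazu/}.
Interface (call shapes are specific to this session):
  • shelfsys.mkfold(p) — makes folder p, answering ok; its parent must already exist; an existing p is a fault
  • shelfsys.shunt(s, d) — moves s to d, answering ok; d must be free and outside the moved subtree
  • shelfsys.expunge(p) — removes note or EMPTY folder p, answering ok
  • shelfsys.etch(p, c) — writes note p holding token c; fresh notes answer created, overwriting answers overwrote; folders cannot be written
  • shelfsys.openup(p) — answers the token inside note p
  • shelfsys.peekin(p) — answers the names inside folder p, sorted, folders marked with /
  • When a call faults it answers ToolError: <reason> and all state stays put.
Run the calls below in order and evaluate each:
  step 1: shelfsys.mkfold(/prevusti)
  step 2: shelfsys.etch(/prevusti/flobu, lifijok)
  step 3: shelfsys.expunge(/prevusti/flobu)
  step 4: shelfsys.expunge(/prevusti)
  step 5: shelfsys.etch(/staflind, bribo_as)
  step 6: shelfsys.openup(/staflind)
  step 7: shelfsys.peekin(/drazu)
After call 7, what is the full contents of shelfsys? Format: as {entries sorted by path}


Answer: {drazu/, staflind=bribo_as}

Derivation:
I invoke mkfold on /prevusti, and see ok.
Then etch on /prevusti/flobu, lifijok, — result: created.
Next I call expunge on /prevusti/flobu, and get ok.
Now I run expunge on /prevusti, and observe ok.
Then etch on /staflind, bribo_as, — result: created.
I try openup on /staflind, → bribo_as.
I try peekin on /drazu, giving [].


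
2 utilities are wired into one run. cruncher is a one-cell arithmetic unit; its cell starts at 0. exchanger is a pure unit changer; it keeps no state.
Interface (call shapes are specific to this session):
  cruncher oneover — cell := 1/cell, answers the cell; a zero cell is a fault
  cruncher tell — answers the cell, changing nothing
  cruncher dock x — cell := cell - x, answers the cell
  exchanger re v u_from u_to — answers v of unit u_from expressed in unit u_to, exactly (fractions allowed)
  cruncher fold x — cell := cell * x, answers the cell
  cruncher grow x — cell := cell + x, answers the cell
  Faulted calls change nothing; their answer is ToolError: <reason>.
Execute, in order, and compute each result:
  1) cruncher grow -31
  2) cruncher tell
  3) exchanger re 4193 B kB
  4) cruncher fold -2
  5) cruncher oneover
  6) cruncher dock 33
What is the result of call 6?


Answer: -2045/62

Derivation:
I invoke cruncher grow passing x=-31: -31.
I invoke cruncher tell(), — result: -31.
Calling exchanger re passing v=4193, u_from=B, u_to=kB, giving 4193/1000.
Using cruncher fold passing x=-2, and get 62.
I use cruncher oneover, and see 1/62.
Then cruncher dock passing x=33, which returns -2045/62.


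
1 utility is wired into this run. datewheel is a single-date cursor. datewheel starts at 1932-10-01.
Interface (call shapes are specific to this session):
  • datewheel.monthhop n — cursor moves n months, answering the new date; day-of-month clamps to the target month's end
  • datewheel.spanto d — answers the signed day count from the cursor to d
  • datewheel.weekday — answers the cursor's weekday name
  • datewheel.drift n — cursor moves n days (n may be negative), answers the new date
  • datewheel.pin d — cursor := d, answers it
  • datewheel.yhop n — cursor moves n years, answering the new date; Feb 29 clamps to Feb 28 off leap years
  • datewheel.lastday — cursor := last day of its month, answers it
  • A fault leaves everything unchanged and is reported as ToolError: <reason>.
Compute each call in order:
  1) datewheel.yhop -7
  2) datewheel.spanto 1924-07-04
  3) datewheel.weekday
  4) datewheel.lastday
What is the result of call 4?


> datewheel.yhop n='-7'
  1925-10-01
> datewheel.spanto d='1924-07-04'
  -454
> datewheel.weekday
  Thursday
> datewheel.lastday
  1925-10-31

Answer: 1925-10-31


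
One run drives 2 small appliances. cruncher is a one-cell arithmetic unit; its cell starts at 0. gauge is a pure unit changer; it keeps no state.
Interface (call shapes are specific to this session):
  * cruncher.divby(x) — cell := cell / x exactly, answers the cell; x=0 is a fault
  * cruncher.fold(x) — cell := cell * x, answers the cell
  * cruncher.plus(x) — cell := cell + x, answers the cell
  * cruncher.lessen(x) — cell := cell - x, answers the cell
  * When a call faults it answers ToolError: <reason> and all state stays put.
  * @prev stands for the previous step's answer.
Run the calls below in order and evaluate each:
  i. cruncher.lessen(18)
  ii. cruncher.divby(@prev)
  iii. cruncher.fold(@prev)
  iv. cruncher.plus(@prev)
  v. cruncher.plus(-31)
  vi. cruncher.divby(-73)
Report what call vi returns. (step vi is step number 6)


I invoke cruncher.lessen with x: 18, and get -18.
Invoking cruncher.divby with x: @prev, — result: 1.
Invoking cruncher.fold with x: @prev, — result: 1.
I try cruncher.plus with x: @prev, giving 2.
Using cruncher.plus with x: -31, which returns -29.
Then cruncher.divby with x: -73, — result: 29/73.

Answer: 29/73


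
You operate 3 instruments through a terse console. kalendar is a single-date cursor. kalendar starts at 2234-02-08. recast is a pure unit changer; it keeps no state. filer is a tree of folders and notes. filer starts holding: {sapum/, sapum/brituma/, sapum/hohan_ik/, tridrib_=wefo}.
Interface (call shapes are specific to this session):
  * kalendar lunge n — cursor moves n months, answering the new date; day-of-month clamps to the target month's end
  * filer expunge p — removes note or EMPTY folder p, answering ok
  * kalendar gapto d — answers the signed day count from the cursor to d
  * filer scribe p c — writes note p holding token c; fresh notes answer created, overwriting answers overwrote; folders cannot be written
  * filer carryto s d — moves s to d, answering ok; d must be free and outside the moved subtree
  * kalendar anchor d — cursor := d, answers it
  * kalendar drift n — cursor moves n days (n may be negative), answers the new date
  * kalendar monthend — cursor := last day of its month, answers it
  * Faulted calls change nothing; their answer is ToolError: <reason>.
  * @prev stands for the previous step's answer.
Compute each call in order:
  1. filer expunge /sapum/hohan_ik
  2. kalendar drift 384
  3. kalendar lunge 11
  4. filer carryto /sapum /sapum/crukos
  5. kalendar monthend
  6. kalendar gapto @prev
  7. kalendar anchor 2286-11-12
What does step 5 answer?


CALL filer expunge[p: /sapum/hohan_ik]
RET  ok
CALL kalendar drift[n: 384]
RET  2235-02-27
CALL kalendar lunge[n: 11]
RET  2236-01-27
CALL filer carryto[s: /sapum; d: /sapum/crukos]
RET  ToolError: into itself
CALL kalendar monthend[]
RET  2236-01-31
CALL kalendar gapto[d: @prev]
RET  0
CALL kalendar anchor[d: 2286-11-12]
RET  2286-11-12

Answer: 2236-01-31


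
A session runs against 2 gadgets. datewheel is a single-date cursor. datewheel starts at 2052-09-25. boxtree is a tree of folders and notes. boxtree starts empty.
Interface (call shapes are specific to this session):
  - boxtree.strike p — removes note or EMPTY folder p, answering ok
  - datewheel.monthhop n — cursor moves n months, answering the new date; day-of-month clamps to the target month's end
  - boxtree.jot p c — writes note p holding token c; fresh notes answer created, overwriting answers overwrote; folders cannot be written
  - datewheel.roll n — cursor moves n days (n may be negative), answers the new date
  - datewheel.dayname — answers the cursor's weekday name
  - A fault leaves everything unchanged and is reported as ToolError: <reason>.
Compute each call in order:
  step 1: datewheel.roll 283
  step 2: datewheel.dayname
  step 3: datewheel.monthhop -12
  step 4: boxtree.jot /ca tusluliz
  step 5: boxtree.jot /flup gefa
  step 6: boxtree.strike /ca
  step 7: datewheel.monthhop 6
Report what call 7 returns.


Then datewheel.roll passing n='283', — result: 2053-07-05.
I call datewheel.dayname, which returns Saturday.
I invoke datewheel.monthhop passing n='-12', and observe 2052-07-05.
Calling boxtree.jot passing p='/ca', c='tusluliz', — result: created.
I invoke boxtree.jot passing p='/flup', c='gefa', and get created.
Calling boxtree.strike passing p='/ca', — result: ok.
Now I run datewheel.monthhop passing n='6', which returns 2053-01-05.

Answer: 2053-01-05


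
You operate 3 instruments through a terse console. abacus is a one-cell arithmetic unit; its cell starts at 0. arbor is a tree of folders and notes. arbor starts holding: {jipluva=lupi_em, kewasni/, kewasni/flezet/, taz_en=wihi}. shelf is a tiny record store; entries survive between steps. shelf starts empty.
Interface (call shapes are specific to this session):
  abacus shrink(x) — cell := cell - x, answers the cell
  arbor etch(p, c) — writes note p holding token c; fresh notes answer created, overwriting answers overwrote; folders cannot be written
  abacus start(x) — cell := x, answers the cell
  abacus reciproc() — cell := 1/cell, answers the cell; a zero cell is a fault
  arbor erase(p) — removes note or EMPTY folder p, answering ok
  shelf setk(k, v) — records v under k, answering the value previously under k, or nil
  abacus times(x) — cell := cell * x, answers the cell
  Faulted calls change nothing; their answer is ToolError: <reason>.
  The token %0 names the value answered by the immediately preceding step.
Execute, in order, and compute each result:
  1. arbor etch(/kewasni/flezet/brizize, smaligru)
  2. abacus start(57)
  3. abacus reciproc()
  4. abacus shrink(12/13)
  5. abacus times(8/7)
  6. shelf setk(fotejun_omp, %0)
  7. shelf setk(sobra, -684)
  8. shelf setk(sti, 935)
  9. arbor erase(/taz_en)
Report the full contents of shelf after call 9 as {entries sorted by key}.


CALL arbor etch[p: /kewasni/flezet/brizize; c: smaligru]
RET  created
CALL abacus start[x: 57]
RET  57
CALL abacus reciproc[]
RET  1/57
CALL abacus shrink[x: 12/13]
RET  -671/741
CALL abacus times[x: 8/7]
RET  -5368/5187
CALL shelf setk[k: fotejun_omp; v: %0]
RET  nil
CALL shelf setk[k: sobra; v: -684]
RET  nil
CALL shelf setk[k: sti; v: 935]
RET  nil
CALL arbor erase[p: /taz_en]
RET  ok

Answer: {fotejun_omp=-5368/5187, sobra=-684, sti=935}


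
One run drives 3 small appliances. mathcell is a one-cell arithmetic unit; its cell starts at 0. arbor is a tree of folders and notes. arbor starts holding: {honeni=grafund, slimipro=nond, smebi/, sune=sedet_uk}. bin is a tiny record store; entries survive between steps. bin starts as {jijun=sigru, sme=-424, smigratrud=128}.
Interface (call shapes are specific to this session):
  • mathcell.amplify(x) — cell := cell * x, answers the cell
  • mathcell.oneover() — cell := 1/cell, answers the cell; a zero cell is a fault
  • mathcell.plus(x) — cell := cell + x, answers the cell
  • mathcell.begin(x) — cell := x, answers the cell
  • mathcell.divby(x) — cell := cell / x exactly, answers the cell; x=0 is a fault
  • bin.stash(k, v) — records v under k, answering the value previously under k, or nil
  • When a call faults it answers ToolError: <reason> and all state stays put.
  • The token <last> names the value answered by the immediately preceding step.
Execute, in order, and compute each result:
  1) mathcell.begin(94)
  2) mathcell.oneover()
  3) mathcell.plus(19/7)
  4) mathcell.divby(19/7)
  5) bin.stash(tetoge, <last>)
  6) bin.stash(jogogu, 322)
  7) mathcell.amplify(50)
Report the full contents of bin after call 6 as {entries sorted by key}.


Answer: {jijun=sigru, jogogu=322, sme=-424, smigratrud=128, tetoge=1793/1786}

Derivation:
! mathcell.begin(x: 94) => 94
! mathcell.oneover() => 1/94
! mathcell.plus(x: 19/7) => 1793/658
! mathcell.divby(x: 19/7) => 1793/1786
! bin.stash(k: tetoge, v: <last>) => nil
! bin.stash(k: jogogu, v: 322) => nil
! mathcell.amplify(x: 50) => 44825/893


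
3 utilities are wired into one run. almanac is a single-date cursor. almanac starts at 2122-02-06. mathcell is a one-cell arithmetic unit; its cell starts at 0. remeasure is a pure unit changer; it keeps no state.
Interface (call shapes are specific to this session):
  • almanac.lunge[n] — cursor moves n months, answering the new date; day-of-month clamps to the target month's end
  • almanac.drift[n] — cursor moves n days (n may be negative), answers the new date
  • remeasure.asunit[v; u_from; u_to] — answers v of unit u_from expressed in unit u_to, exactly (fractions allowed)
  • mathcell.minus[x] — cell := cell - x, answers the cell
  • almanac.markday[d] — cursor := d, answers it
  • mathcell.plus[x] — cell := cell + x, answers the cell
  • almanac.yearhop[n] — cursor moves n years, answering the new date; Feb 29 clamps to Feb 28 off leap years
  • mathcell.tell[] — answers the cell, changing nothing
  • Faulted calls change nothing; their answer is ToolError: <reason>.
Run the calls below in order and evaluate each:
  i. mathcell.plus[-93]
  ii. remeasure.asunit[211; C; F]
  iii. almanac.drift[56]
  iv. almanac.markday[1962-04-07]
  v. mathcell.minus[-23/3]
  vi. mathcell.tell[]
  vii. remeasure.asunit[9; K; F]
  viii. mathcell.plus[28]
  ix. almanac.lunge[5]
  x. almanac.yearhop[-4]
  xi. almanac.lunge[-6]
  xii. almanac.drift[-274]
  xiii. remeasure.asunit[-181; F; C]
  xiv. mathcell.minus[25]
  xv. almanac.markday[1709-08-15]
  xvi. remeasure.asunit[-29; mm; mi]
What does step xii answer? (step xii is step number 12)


Answer: 1957-06-06

Derivation:
Now I run mathcell.plus using -93, → -93.
Calling remeasure.asunit using 211, C, F, and see 2059/5.
Invoking almanac.drift using 56, which returns 2122-04-03.
Using almanac.markday using 1962-04-07, yielding 1962-04-07.
Then mathcell.minus using -23/3, and see -256/3.
Calling mathcell.tell, and see -256/3.
Calling remeasure.asunit using 9, K, F, and see -44347/100.
I call mathcell.plus using 28, which returns -172/3.
Invoking almanac.lunge using 5: 1962-09-07.
I call almanac.yearhop using -4, which returns 1958-09-07.
I try almanac.lunge using -6, and observe 1958-03-07.
I invoke almanac.drift using -274, which returns 1957-06-06.
Calling remeasure.asunit using -181, F, C, → -355/3.
I call mathcell.minus using 25, yielding -247/3.
Calling almanac.markday using 1709-08-15: 1709-08-15.
Calling remeasure.asunit using -29, mm, mi, and observe -29/1609344.


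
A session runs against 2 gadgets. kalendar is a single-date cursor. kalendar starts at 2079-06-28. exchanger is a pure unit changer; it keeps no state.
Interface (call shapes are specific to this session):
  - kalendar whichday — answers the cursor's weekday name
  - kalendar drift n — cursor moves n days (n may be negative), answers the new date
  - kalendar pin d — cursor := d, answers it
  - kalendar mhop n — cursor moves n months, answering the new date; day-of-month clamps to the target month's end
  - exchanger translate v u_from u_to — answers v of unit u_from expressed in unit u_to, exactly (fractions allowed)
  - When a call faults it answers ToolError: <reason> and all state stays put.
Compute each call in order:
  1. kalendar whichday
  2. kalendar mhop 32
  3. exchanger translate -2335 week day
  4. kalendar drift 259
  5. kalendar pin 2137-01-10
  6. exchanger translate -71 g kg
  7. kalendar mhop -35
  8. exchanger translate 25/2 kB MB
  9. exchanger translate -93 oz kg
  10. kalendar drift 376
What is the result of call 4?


I use kalendar whichday, and see Wednesday.
Using kalendar mhop with n=32, giving 2082-02-28.
I call exchanger translate with v=-2335, u_from=week, u_to=day, which returns -16345.
I try kalendar drift with n=259, which returns 2082-11-14.
Then kalendar pin with d=2137-01-10, yielding 2137-01-10.
Now I run exchanger translate with v=-71, u_from=g, u_to=kg, yielding -71/1000.
I use kalendar mhop with n=-35, → 2134-02-10.
I call exchanger translate with v=25/2, u_from=kB, u_to=MB, which returns 1/80.
Then exchanger translate with v=-93, u_from=oz, u_to=kg, which returns -4218409041/1600000000.
Calling kalendar drift with n=376, — result: 2135-02-21.

Answer: 2082-11-14


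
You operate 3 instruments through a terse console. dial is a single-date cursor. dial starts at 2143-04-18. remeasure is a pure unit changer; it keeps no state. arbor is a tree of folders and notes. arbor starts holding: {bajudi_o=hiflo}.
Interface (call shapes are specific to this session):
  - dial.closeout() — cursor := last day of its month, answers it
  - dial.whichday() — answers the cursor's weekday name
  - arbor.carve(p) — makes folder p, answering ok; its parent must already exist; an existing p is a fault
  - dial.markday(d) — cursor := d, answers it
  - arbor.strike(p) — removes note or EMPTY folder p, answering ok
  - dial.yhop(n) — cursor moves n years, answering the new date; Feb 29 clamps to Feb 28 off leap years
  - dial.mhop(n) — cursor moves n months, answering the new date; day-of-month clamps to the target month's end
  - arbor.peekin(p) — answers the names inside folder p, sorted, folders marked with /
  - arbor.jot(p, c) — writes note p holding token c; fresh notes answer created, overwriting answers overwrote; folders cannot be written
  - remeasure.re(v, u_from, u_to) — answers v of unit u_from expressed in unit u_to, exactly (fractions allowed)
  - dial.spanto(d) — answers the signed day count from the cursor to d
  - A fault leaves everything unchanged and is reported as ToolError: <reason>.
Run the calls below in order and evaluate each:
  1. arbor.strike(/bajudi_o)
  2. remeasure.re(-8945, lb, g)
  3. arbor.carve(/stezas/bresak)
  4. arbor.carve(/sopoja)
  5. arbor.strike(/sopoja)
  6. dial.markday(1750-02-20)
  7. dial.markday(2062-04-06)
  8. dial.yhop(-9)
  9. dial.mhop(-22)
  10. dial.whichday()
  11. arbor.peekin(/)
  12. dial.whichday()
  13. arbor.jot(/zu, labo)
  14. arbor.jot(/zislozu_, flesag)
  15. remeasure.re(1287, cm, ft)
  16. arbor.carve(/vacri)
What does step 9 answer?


Answer: 2051-06-06

Derivation:
% arbor.strike p='/bajudi_o'
  ok
% remeasure.re v='-8945' u_from='lb' u_to='g'
  -81147674993/20000
% arbor.carve p='/stezas/bresak'
  ToolError: no parent
% arbor.carve p='/sopoja'
  ok
% arbor.strike p='/sopoja'
  ok
% dial.markday d='1750-02-20'
  1750-02-20
% dial.markday d='2062-04-06'
  2062-04-06
% dial.yhop n='-9'
  2053-04-06
% dial.mhop n='-22'
  2051-06-06
% dial.whichday
  Tuesday
% arbor.peekin p='/'
  []
% dial.whichday
  Tuesday
% arbor.jot p='/zu' c='labo'
  created
% arbor.jot p='/zislozu_' c='flesag'
  created
% remeasure.re v='1287' u_from='cm' u_to='ft'
  10725/254
% arbor.carve p='/vacri'
  ok
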